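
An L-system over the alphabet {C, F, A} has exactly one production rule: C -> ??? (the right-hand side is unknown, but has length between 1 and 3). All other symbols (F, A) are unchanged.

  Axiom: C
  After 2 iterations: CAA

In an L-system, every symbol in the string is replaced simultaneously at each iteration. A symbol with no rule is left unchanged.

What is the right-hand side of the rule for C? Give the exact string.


Trying C -> CA:
  Step 0: C
  Step 1: CA
  Step 2: CAA
Matches the given result.

Answer: CA


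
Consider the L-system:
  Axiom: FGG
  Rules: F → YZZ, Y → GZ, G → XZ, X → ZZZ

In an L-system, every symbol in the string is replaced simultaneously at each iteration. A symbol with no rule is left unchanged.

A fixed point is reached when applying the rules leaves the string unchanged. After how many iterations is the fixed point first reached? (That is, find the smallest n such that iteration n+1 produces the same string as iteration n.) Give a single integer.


Step 0: FGG
Step 1: YZZXZXZ
Step 2: GZZZZZZZZZZZ
Step 3: XZZZZZZZZZZZZ
Step 4: ZZZZZZZZZZZZZZZ
Step 5: ZZZZZZZZZZZZZZZ  (unchanged — fixed point at step 4)

Answer: 4


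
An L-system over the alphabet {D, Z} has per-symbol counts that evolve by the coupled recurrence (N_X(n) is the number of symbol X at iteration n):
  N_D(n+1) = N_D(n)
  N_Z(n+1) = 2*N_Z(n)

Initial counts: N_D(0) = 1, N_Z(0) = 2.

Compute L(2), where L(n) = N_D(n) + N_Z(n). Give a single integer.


Answer: 9

Derivation:
Step 0: N_D=1, N_Z=2, L=3
Step 1: N_D=1, N_Z=4, L=5
Step 2: N_D=1, N_Z=8, L=9


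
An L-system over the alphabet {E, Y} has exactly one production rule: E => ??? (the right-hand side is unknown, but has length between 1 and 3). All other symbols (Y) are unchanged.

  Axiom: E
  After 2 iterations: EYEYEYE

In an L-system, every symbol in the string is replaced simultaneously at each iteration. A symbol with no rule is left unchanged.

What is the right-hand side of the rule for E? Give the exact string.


Trying E => EYE:
  Step 0: E
  Step 1: EYE
  Step 2: EYEYEYE
Matches the given result.

Answer: EYE


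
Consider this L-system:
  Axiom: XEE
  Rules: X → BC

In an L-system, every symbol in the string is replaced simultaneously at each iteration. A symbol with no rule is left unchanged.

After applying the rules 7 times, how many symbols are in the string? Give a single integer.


Answer: 4

Derivation:
Step 0: length = 3
Step 1: length = 4
Step 2: length = 4
Step 3: length = 4
Step 4: length = 4
Step 5: length = 4
Step 6: length = 4
Step 7: length = 4


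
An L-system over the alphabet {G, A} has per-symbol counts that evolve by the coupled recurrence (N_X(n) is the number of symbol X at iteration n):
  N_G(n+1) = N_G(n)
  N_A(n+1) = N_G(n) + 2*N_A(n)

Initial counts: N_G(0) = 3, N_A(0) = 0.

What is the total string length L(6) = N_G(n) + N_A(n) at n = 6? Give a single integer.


Step 0: N_G=3, N_A=0, L=3
Step 1: N_G=3, N_A=3, L=6
Step 2: N_G=3, N_A=9, L=12
Step 3: N_G=3, N_A=21, L=24
Step 4: N_G=3, N_A=45, L=48
Step 5: N_G=3, N_A=93, L=96
Step 6: N_G=3, N_A=189, L=192

Answer: 192


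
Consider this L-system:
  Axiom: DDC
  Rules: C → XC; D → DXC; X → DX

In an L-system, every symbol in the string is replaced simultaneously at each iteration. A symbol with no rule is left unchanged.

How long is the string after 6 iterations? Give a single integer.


Answer: 514

Derivation:
Step 0: length = 3
Step 1: length = 8
Step 2: length = 18
Step 3: length = 41
Step 4: length = 95
Step 5: length = 221
Step 6: length = 514


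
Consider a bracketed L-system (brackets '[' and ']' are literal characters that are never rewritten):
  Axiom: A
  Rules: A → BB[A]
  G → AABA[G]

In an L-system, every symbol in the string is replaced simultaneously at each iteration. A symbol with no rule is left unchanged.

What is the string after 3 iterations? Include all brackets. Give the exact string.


Answer: BB[BB[BB[A]]]

Derivation:
Step 0: A
Step 1: BB[A]
Step 2: BB[BB[A]]
Step 3: BB[BB[BB[A]]]


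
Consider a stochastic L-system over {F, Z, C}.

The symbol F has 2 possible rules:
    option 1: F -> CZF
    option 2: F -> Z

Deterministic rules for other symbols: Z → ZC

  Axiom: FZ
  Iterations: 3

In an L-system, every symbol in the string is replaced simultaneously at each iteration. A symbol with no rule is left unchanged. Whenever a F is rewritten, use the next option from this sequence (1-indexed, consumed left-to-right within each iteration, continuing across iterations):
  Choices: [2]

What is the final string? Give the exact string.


Step 0: FZ
Step 1: ZZC  (used choices [2])
Step 2: ZCZCC  (used choices [])
Step 3: ZCCZCCC  (used choices [])

Answer: ZCCZCCC


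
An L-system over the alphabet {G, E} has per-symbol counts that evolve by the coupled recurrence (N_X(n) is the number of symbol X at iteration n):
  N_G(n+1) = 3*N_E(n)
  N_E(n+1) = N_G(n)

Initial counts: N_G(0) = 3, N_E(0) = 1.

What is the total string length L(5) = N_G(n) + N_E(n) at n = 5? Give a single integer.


Answer: 54

Derivation:
Step 0: N_G=3, N_E=1, L=4
Step 1: N_G=3, N_E=3, L=6
Step 2: N_G=9, N_E=3, L=12
Step 3: N_G=9, N_E=9, L=18
Step 4: N_G=27, N_E=9, L=36
Step 5: N_G=27, N_E=27, L=54


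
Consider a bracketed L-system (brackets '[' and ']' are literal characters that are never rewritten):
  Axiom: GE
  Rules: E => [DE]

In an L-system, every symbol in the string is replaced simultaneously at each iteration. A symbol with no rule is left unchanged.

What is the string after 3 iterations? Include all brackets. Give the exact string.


Answer: G[D[D[DE]]]

Derivation:
Step 0: GE
Step 1: G[DE]
Step 2: G[D[DE]]
Step 3: G[D[D[DE]]]


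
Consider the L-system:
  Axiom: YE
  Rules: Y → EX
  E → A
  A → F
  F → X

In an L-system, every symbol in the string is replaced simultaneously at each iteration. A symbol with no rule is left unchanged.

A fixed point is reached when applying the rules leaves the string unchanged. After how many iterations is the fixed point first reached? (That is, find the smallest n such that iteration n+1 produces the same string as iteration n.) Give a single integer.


Step 0: YE
Step 1: EXA
Step 2: AXF
Step 3: FXX
Step 4: XXX
Step 5: XXX  (unchanged — fixed point at step 4)

Answer: 4


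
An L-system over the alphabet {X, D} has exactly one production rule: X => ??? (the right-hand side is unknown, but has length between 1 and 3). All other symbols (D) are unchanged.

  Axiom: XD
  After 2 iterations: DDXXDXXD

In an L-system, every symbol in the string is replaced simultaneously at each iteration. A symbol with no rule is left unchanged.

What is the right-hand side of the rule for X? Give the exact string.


Answer: DXX

Derivation:
Trying X => DXX:
  Step 0: XD
  Step 1: DXXD
  Step 2: DDXXDXXD
Matches the given result.


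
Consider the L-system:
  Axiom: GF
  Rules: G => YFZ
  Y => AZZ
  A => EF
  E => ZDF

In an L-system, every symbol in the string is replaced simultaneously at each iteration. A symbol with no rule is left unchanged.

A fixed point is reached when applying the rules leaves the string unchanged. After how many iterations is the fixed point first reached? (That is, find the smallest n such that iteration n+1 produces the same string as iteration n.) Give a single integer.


Answer: 4

Derivation:
Step 0: GF
Step 1: YFZF
Step 2: AZZFZF
Step 3: EFZZFZF
Step 4: ZDFFZZFZF
Step 5: ZDFFZZFZF  (unchanged — fixed point at step 4)


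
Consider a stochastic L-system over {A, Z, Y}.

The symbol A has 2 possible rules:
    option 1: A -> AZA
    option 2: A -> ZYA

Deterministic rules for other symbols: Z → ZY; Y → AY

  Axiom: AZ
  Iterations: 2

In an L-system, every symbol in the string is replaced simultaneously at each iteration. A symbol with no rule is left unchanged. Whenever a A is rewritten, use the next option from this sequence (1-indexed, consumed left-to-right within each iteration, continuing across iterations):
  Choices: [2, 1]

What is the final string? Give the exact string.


Answer: ZYAYAZAZYAY

Derivation:
Step 0: AZ
Step 1: ZYAZY  (used choices [2])
Step 2: ZYAYAZAZYAY  (used choices [1])


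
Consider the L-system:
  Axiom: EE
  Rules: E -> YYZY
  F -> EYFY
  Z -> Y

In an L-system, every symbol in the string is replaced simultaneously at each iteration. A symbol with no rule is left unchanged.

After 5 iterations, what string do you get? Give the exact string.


Step 0: EE
Step 1: YYZYYYZY
Step 2: YYYYYYYY
Step 3: YYYYYYYY
Step 4: YYYYYYYY
Step 5: YYYYYYYY

Answer: YYYYYYYY


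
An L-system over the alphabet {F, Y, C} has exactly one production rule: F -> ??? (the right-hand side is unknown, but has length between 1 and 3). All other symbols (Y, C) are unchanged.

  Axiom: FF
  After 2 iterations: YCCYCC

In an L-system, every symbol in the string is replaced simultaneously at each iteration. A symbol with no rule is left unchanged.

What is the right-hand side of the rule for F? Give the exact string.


Trying F -> YCC:
  Step 0: FF
  Step 1: YCCYCC
  Step 2: YCCYCC
Matches the given result.

Answer: YCC


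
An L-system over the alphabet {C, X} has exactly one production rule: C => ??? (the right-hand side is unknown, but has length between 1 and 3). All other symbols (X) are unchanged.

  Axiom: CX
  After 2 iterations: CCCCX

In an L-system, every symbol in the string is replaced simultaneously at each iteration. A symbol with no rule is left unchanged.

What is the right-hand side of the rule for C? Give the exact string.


Answer: CC

Derivation:
Trying C => CC:
  Step 0: CX
  Step 1: CCX
  Step 2: CCCCX
Matches the given result.


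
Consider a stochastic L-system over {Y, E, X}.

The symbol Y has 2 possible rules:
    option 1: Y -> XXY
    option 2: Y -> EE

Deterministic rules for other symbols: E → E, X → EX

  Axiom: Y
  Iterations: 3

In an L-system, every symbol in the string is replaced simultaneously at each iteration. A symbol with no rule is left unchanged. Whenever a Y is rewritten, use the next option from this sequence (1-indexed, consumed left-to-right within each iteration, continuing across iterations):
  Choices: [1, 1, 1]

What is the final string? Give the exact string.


Step 0: Y
Step 1: XXY  (used choices [1])
Step 2: EXEXXXY  (used choices [1])
Step 3: EEXEEXEXEXXXY  (used choices [1])

Answer: EEXEEXEXEXXXY


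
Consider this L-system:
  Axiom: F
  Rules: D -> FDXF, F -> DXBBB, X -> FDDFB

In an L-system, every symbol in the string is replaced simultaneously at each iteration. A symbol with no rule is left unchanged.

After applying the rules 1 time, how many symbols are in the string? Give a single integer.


Answer: 5

Derivation:
Step 0: length = 1
Step 1: length = 5


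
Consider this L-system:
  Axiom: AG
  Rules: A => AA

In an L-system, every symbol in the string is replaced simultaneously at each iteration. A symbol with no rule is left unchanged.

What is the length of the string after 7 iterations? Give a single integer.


Answer: 129

Derivation:
Step 0: length = 2
Step 1: length = 3
Step 2: length = 5
Step 3: length = 9
Step 4: length = 17
Step 5: length = 33
Step 6: length = 65
Step 7: length = 129


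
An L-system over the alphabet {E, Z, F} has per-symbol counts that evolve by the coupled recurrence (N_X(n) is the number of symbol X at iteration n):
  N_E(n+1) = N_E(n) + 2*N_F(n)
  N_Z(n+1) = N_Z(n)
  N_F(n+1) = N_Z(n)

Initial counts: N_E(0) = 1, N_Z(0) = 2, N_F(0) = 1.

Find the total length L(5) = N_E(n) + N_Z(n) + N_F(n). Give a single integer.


Step 0: N_E=1, N_Z=2, N_F=1, L=4
Step 1: N_E=3, N_Z=2, N_F=2, L=7
Step 2: N_E=7, N_Z=2, N_F=2, L=11
Step 3: N_E=11, N_Z=2, N_F=2, L=15
Step 4: N_E=15, N_Z=2, N_F=2, L=19
Step 5: N_E=19, N_Z=2, N_F=2, L=23

Answer: 23


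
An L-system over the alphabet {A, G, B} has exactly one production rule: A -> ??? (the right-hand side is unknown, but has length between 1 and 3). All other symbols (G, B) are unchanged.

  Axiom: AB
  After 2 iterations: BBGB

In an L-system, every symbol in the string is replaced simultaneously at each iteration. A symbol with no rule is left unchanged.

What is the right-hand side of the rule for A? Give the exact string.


Answer: BBG

Derivation:
Trying A -> BBG:
  Step 0: AB
  Step 1: BBGB
  Step 2: BBGB
Matches the given result.


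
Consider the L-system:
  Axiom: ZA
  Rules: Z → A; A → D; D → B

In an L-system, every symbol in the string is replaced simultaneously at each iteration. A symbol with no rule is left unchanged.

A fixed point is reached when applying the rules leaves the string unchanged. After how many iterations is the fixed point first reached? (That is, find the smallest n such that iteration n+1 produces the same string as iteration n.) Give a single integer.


Step 0: ZA
Step 1: AD
Step 2: DB
Step 3: BB
Step 4: BB  (unchanged — fixed point at step 3)

Answer: 3


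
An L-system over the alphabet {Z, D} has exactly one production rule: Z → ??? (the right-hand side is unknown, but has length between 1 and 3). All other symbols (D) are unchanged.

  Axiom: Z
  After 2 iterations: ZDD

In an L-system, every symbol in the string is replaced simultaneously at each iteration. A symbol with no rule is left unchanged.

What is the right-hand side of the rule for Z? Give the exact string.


Trying Z → ZD:
  Step 0: Z
  Step 1: ZD
  Step 2: ZDD
Matches the given result.

Answer: ZD


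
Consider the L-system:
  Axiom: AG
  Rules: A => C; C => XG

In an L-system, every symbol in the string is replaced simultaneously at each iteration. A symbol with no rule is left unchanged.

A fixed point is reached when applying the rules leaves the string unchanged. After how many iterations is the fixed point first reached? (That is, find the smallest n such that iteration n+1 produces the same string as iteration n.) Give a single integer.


Answer: 2

Derivation:
Step 0: AG
Step 1: CG
Step 2: XGG
Step 3: XGG  (unchanged — fixed point at step 2)


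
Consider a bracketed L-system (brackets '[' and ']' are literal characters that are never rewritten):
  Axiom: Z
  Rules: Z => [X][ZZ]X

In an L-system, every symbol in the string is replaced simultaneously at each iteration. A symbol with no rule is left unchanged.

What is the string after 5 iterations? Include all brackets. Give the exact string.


Answer: [X][[X][[X][[X][[X][ZZ]X[X][ZZ]X]X[X][[X][ZZ]X[X][ZZ]X]X]X[X][[X][[X][ZZ]X[X][ZZ]X]X[X][[X][ZZ]X[X][ZZ]X]X]X]X[X][[X][[X][[X][ZZ]X[X][ZZ]X]X[X][[X][ZZ]X[X][ZZ]X]X]X[X][[X][[X][ZZ]X[X][ZZ]X]X[X][[X][ZZ]X[X][ZZ]X]X]X]X]X

Derivation:
Step 0: Z
Step 1: [X][ZZ]X
Step 2: [X][[X][ZZ]X[X][ZZ]X]X
Step 3: [X][[X][[X][ZZ]X[X][ZZ]X]X[X][[X][ZZ]X[X][ZZ]X]X]X
Step 4: [X][[X][[X][[X][ZZ]X[X][ZZ]X]X[X][[X][ZZ]X[X][ZZ]X]X]X[X][[X][[X][ZZ]X[X][ZZ]X]X[X][[X][ZZ]X[X][ZZ]X]X]X]X
Step 5: [X][[X][[X][[X][[X][ZZ]X[X][ZZ]X]X[X][[X][ZZ]X[X][ZZ]X]X]X[X][[X][[X][ZZ]X[X][ZZ]X]X[X][[X][ZZ]X[X][ZZ]X]X]X]X[X][[X][[X][[X][ZZ]X[X][ZZ]X]X[X][[X][ZZ]X[X][ZZ]X]X]X[X][[X][[X][ZZ]X[X][ZZ]X]X[X][[X][ZZ]X[X][ZZ]X]X]X]X]X


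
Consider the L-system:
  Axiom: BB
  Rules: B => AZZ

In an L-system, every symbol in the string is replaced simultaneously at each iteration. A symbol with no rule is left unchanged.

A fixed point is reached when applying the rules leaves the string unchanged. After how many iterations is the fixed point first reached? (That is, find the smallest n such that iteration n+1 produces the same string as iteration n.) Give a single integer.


Answer: 1

Derivation:
Step 0: BB
Step 1: AZZAZZ
Step 2: AZZAZZ  (unchanged — fixed point at step 1)


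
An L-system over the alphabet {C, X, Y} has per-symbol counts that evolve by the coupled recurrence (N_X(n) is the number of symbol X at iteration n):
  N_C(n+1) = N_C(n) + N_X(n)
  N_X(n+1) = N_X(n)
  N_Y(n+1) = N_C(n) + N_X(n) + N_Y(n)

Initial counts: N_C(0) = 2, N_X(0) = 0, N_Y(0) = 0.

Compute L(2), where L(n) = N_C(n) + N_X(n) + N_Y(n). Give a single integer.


Step 0: N_C=2, N_X=0, N_Y=0, L=2
Step 1: N_C=2, N_X=0, N_Y=2, L=4
Step 2: N_C=2, N_X=0, N_Y=4, L=6

Answer: 6


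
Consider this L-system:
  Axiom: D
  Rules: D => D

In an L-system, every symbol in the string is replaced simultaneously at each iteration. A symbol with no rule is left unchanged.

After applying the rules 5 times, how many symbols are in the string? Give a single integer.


Answer: 1

Derivation:
Step 0: length = 1
Step 1: length = 1
Step 2: length = 1
Step 3: length = 1
Step 4: length = 1
Step 5: length = 1


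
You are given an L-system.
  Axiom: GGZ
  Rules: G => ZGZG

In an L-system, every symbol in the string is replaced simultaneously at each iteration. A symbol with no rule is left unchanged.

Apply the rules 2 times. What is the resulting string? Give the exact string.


Step 0: GGZ
Step 1: ZGZGZGZGZ
Step 2: ZZGZGZZGZGZZGZGZZGZGZ

Answer: ZZGZGZZGZGZZGZGZZGZGZ


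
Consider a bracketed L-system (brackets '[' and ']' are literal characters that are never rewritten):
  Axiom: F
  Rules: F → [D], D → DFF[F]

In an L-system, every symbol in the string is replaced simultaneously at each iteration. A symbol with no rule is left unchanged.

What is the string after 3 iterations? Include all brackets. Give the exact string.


Step 0: F
Step 1: [D]
Step 2: [DFF[F]]
Step 3: [DFF[F][D][D][[D]]]

Answer: [DFF[F][D][D][[D]]]


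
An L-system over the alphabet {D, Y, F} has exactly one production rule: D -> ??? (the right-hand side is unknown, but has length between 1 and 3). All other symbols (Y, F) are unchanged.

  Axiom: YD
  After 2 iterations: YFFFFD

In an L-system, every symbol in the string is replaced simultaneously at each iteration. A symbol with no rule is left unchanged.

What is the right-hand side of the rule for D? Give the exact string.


Answer: FFD

Derivation:
Trying D -> FFD:
  Step 0: YD
  Step 1: YFFD
  Step 2: YFFFFD
Matches the given result.


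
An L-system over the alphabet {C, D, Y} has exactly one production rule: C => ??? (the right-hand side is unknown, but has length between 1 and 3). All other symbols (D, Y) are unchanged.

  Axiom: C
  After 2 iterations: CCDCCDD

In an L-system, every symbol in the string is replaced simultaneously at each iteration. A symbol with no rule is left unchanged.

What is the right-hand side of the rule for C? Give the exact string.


Trying C => CCD:
  Step 0: C
  Step 1: CCD
  Step 2: CCDCCDD
Matches the given result.

Answer: CCD


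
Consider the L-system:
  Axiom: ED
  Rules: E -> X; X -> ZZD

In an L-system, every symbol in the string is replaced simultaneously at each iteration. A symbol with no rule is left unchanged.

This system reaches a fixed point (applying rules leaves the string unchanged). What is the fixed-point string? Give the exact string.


Step 0: ED
Step 1: XD
Step 2: ZZDD
Step 3: ZZDD  (unchanged — fixed point at step 2)

Answer: ZZDD


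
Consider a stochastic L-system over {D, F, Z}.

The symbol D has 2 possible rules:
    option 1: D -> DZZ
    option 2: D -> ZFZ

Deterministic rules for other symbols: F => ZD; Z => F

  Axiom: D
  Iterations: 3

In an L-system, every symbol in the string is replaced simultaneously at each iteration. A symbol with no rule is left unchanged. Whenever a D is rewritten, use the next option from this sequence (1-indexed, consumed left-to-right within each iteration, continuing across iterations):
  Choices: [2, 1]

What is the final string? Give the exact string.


Step 0: D
Step 1: ZFZ  (used choices [2])
Step 2: FZDF  (used choices [])
Step 3: ZDFDZZZD  (used choices [1])

Answer: ZDFDZZZD


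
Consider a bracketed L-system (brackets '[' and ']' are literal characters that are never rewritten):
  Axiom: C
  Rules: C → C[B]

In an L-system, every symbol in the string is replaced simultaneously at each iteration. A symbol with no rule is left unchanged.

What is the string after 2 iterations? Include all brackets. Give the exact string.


Step 0: C
Step 1: C[B]
Step 2: C[B][B]

Answer: C[B][B]


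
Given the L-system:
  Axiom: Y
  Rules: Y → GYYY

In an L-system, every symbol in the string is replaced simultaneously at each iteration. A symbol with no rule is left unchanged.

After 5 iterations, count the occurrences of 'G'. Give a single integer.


Answer: 121

Derivation:
Step 0: Y  (0 'G')
Step 1: GYYY  (1 'G')
Step 2: GGYYYGYYYGYYY  (4 'G')
Step 3: GGGYYYGYYYGYYYGGYYYGYYYGYYYGGYYYGYYYGYYY  (13 'G')
Step 4: GGGGYYYGYYYGYYYGGYYYGYYYGYYYGGYYYGYYYGYYYGGGYYYGYYYGYYYGGYYYGYYYGYYYGGYYYGYYYGYYYGGGYYYGYYYGYYYGGYYYGYYYGYYYGGYYYGYYYGYYY  (40 'G')
Step 5: GGGGGYYYGYYYGYYYGGYYYGYYYGYYYGGYYYGYYYGYYYGGGYYYGYYYGYYYGGYYYGYYYGYYYGGYYYGYYYGYYYGGGYYYGYYYGYYYGGYYYGYYYGYYYGGYYYGYYYGYYYGGGGYYYGYYYGYYYGGYYYGYYYGYYYGGYYYGYYYGYYYGGGYYYGYYYGYYYGGYYYGYYYGYYYGGYYYGYYYGYYYGGGYYYGYYYGYYYGGYYYGYYYGYYYGGYYYGYYYGYYYGGGGYYYGYYYGYYYGGYYYGYYYGYYYGGYYYGYYYGYYYGGGYYYGYYYGYYYGGYYYGYYYGYYYGGYYYGYYYGYYYGGGYYYGYYYGYYYGGYYYGYYYGYYYGGYYYGYYYGYYY  (121 'G')


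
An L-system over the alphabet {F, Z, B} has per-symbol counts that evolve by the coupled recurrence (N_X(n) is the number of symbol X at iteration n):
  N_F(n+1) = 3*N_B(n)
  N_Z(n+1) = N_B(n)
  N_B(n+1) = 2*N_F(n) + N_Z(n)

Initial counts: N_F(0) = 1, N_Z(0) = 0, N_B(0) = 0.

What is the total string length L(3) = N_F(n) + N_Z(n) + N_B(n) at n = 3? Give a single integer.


Answer: 14

Derivation:
Step 0: N_F=1, N_Z=0, N_B=0, L=1
Step 1: N_F=0, N_Z=0, N_B=2, L=2
Step 2: N_F=6, N_Z=2, N_B=0, L=8
Step 3: N_F=0, N_Z=0, N_B=14, L=14


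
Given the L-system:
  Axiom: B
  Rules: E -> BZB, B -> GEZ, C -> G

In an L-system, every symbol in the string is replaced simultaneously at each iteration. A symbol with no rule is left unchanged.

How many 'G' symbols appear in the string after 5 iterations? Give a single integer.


Step 0: B  (0 'G')
Step 1: GEZ  (1 'G')
Step 2: GBZBZ  (1 'G')
Step 3: GGEZZGEZZ  (3 'G')
Step 4: GGBZBZZGBZBZZ  (3 'G')
Step 5: GGGEZZGEZZZGGEZZGEZZZ  (7 'G')

Answer: 7


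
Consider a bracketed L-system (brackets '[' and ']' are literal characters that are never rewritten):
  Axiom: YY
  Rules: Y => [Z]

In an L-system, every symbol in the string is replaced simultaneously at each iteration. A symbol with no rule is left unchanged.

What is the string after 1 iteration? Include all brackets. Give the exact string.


Step 0: YY
Step 1: [Z][Z]

Answer: [Z][Z]


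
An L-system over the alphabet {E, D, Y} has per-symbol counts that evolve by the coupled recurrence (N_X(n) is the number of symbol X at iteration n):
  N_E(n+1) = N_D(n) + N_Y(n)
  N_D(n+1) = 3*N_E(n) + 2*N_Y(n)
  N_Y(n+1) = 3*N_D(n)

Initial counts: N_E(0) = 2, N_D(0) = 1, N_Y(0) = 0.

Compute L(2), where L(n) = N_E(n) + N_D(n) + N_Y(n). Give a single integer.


Answer: 36

Derivation:
Step 0: N_E=2, N_D=1, N_Y=0, L=3
Step 1: N_E=1, N_D=6, N_Y=3, L=10
Step 2: N_E=9, N_D=9, N_Y=18, L=36


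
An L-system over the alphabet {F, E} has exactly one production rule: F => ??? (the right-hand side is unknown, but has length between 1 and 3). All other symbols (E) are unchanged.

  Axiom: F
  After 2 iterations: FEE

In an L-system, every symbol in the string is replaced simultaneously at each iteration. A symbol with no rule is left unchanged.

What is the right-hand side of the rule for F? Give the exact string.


Answer: FE

Derivation:
Trying F => FE:
  Step 0: F
  Step 1: FE
  Step 2: FEE
Matches the given result.


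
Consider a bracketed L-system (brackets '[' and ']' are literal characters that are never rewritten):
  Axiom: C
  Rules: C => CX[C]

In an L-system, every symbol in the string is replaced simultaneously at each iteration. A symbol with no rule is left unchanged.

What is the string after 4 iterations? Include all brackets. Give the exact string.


Answer: CX[C]X[CX[C]]X[CX[C]X[CX[C]]]X[CX[C]X[CX[C]]X[CX[C]X[CX[C]]]]

Derivation:
Step 0: C
Step 1: CX[C]
Step 2: CX[C]X[CX[C]]
Step 3: CX[C]X[CX[C]]X[CX[C]X[CX[C]]]
Step 4: CX[C]X[CX[C]]X[CX[C]X[CX[C]]]X[CX[C]X[CX[C]]X[CX[C]X[CX[C]]]]


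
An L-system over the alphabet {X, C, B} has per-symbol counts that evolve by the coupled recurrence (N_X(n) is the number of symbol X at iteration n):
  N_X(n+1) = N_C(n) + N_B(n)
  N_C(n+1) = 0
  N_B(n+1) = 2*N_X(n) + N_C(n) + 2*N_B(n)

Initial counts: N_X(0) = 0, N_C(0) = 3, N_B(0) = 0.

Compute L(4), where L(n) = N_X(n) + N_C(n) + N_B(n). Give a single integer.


Step 0: N_X=0, N_C=3, N_B=0, L=3
Step 1: N_X=3, N_C=0, N_B=3, L=6
Step 2: N_X=3, N_C=0, N_B=12, L=15
Step 3: N_X=12, N_C=0, N_B=30, L=42
Step 4: N_X=30, N_C=0, N_B=84, L=114

Answer: 114


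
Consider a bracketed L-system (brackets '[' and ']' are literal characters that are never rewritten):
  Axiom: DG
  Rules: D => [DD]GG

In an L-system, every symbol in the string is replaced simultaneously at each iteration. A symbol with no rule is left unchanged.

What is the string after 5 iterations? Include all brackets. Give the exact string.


Answer: [[[[[DD]GG[DD]GG]GG[[DD]GG[DD]GG]GG]GG[[[DD]GG[DD]GG]GG[[DD]GG[DD]GG]GG]GG]GG[[[[DD]GG[DD]GG]GG[[DD]GG[DD]GG]GG]GG[[[DD]GG[DD]GG]GG[[DD]GG[DD]GG]GG]GG]GG]GGG

Derivation:
Step 0: DG
Step 1: [DD]GGG
Step 2: [[DD]GG[DD]GG]GGG
Step 3: [[[DD]GG[DD]GG]GG[[DD]GG[DD]GG]GG]GGG
Step 4: [[[[DD]GG[DD]GG]GG[[DD]GG[DD]GG]GG]GG[[[DD]GG[DD]GG]GG[[DD]GG[DD]GG]GG]GG]GGG
Step 5: [[[[[DD]GG[DD]GG]GG[[DD]GG[DD]GG]GG]GG[[[DD]GG[DD]GG]GG[[DD]GG[DD]GG]GG]GG]GG[[[[DD]GG[DD]GG]GG[[DD]GG[DD]GG]GG]GG[[[DD]GG[DD]GG]GG[[DD]GG[DD]GG]GG]GG]GG]GGG


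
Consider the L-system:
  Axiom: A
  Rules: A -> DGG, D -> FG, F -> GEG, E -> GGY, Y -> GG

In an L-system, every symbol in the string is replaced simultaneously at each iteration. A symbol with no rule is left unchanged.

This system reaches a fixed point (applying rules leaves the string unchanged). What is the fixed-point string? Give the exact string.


Step 0: A
Step 1: DGG
Step 2: FGGG
Step 3: GEGGGG
Step 4: GGGYGGGG
Step 5: GGGGGGGGG
Step 6: GGGGGGGGG  (unchanged — fixed point at step 5)

Answer: GGGGGGGGG


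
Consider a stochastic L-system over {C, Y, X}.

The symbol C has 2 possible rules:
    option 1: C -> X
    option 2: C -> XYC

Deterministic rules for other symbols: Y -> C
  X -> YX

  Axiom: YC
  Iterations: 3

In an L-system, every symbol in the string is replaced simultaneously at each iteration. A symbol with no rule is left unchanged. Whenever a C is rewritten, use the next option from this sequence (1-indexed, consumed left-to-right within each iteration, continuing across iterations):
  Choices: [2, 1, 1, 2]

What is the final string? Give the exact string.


Answer: YXCYXXYCYX

Derivation:
Step 0: YC
Step 1: CXYC  (used choices [2])
Step 2: XYXCX  (used choices [1, 1])
Step 3: YXCYXXYCYX  (used choices [2])


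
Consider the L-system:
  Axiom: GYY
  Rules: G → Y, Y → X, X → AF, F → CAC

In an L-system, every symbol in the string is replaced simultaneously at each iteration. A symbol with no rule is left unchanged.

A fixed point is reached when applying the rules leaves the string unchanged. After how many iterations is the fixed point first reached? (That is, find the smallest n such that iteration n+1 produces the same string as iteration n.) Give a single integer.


Answer: 4

Derivation:
Step 0: GYY
Step 1: YXX
Step 2: XAFAF
Step 3: AFACACACAC
Step 4: ACACACACACAC
Step 5: ACACACACACAC  (unchanged — fixed point at step 4)


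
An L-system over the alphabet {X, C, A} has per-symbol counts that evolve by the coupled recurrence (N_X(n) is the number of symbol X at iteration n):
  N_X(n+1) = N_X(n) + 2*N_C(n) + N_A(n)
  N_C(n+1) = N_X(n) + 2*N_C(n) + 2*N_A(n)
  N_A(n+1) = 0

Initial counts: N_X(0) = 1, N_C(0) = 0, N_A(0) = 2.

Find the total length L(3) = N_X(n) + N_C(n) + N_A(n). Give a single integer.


Answer: 78

Derivation:
Step 0: N_X=1, N_C=0, N_A=2, L=3
Step 1: N_X=3, N_C=5, N_A=0, L=8
Step 2: N_X=13, N_C=13, N_A=0, L=26
Step 3: N_X=39, N_C=39, N_A=0, L=78


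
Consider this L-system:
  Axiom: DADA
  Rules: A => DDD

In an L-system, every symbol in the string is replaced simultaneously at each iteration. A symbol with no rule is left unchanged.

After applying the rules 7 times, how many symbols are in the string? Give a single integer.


Step 0: length = 4
Step 1: length = 8
Step 2: length = 8
Step 3: length = 8
Step 4: length = 8
Step 5: length = 8
Step 6: length = 8
Step 7: length = 8

Answer: 8


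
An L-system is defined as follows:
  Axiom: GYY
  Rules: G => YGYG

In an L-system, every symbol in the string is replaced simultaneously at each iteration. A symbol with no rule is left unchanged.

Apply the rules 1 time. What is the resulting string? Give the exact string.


Step 0: GYY
Step 1: YGYGYY

Answer: YGYGYY


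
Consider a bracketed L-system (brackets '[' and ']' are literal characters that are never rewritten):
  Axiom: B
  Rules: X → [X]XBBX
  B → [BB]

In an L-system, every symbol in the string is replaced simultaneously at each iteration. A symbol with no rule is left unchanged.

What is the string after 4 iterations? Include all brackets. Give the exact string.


Step 0: B
Step 1: [BB]
Step 2: [[BB][BB]]
Step 3: [[[BB][BB]][[BB][BB]]]
Step 4: [[[[BB][BB]][[BB][BB]]][[[BB][BB]][[BB][BB]]]]

Answer: [[[[BB][BB]][[BB][BB]]][[[BB][BB]][[BB][BB]]]]


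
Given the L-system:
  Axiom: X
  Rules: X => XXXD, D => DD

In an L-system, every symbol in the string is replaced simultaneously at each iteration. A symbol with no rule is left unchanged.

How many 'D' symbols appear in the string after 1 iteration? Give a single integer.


Answer: 1

Derivation:
Step 0: X  (0 'D')
Step 1: XXXD  (1 'D')


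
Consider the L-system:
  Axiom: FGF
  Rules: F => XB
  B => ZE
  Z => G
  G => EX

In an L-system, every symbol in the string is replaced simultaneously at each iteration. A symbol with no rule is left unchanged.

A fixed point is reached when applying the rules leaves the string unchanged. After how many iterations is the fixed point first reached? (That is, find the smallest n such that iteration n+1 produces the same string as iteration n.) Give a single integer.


Answer: 4

Derivation:
Step 0: FGF
Step 1: XBEXXB
Step 2: XZEEXXZE
Step 3: XGEEXXGE
Step 4: XEXEEXXEXE
Step 5: XEXEEXXEXE  (unchanged — fixed point at step 4)


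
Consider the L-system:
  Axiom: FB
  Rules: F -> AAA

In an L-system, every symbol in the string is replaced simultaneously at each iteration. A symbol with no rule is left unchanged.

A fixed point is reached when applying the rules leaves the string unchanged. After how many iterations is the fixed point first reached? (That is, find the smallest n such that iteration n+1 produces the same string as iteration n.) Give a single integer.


Step 0: FB
Step 1: AAAB
Step 2: AAAB  (unchanged — fixed point at step 1)

Answer: 1


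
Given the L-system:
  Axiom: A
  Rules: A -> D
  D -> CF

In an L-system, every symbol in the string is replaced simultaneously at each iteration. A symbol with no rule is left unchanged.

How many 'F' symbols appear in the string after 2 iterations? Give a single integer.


Answer: 1

Derivation:
Step 0: A  (0 'F')
Step 1: D  (0 'F')
Step 2: CF  (1 'F')


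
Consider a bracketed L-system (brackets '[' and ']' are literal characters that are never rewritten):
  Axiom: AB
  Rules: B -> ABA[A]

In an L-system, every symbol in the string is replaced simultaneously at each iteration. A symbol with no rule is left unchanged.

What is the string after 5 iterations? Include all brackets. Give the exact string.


Answer: AAAAAABA[A]A[A]A[A]A[A]A[A]

Derivation:
Step 0: AB
Step 1: AABA[A]
Step 2: AAABA[A]A[A]
Step 3: AAAABA[A]A[A]A[A]
Step 4: AAAAABA[A]A[A]A[A]A[A]
Step 5: AAAAAABA[A]A[A]A[A]A[A]A[A]


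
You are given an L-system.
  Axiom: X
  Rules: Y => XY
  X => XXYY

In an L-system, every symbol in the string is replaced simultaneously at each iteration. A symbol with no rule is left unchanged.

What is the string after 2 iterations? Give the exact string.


Answer: XXYYXXYYXYXY

Derivation:
Step 0: X
Step 1: XXYY
Step 2: XXYYXXYYXYXY


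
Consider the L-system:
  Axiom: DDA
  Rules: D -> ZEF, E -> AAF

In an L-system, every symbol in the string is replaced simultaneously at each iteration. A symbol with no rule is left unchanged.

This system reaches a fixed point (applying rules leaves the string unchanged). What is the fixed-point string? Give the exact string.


Answer: ZAAFFZAAFFA

Derivation:
Step 0: DDA
Step 1: ZEFZEFA
Step 2: ZAAFFZAAFFA
Step 3: ZAAFFZAAFFA  (unchanged — fixed point at step 2)


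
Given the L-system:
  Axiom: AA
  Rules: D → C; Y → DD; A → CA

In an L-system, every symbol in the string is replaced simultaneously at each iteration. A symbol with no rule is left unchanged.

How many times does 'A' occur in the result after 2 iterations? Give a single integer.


Answer: 2

Derivation:
Step 0: AA  (2 'A')
Step 1: CACA  (2 'A')
Step 2: CCACCA  (2 'A')


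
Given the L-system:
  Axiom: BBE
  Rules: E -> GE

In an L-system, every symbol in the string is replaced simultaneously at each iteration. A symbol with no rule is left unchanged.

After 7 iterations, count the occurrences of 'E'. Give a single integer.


Answer: 1

Derivation:
Step 0: BBE  (1 'E')
Step 1: BBGE  (1 'E')
Step 2: BBGGE  (1 'E')
Step 3: BBGGGE  (1 'E')
Step 4: BBGGGGE  (1 'E')
Step 5: BBGGGGGE  (1 'E')
Step 6: BBGGGGGGE  (1 'E')
Step 7: BBGGGGGGGE  (1 'E')


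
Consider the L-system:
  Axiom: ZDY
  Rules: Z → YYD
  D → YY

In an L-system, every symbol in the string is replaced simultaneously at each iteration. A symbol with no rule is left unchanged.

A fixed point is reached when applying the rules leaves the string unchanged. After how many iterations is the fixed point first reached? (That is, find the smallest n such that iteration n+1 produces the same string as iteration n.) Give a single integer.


Answer: 2

Derivation:
Step 0: ZDY
Step 1: YYDYYY
Step 2: YYYYYYY
Step 3: YYYYYYY  (unchanged — fixed point at step 2)


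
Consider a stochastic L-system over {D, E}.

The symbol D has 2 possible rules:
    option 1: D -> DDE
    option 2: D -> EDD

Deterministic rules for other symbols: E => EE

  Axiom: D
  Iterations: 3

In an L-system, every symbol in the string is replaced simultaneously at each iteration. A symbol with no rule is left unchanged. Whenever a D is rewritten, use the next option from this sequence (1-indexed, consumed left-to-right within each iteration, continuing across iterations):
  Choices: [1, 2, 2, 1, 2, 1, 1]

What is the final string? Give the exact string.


Answer: EEDDEEDDEEDDEDDEEEEE

Derivation:
Step 0: D
Step 1: DDE  (used choices [1])
Step 2: EDDEDDEE  (used choices [2, 2])
Step 3: EEDDEEDDEEDDEDDEEEEE  (used choices [1, 2, 1, 1])


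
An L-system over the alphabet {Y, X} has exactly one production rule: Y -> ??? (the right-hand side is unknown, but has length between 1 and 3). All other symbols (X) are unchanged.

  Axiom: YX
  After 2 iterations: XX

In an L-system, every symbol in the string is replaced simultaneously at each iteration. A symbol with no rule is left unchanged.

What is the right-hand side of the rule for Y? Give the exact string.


Trying Y -> X:
  Step 0: YX
  Step 1: XX
  Step 2: XX
Matches the given result.

Answer: X


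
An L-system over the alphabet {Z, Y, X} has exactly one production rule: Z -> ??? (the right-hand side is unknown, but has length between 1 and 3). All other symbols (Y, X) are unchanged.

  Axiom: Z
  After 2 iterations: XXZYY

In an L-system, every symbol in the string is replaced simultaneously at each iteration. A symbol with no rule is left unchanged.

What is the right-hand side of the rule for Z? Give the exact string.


Answer: XZY

Derivation:
Trying Z -> XZY:
  Step 0: Z
  Step 1: XZY
  Step 2: XXZYY
Matches the given result.


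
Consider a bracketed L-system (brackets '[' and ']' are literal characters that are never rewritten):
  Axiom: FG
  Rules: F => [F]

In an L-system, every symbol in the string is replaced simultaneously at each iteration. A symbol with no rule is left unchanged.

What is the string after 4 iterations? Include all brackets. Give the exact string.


Step 0: FG
Step 1: [F]G
Step 2: [[F]]G
Step 3: [[[F]]]G
Step 4: [[[[F]]]]G

Answer: [[[[F]]]]G


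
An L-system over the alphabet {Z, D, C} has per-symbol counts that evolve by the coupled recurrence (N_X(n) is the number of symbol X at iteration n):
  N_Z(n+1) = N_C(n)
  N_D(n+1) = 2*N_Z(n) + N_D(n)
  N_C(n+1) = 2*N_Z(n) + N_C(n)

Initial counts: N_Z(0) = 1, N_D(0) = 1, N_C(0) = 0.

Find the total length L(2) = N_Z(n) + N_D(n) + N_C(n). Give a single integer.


Answer: 7

Derivation:
Step 0: N_Z=1, N_D=1, N_C=0, L=2
Step 1: N_Z=0, N_D=3, N_C=2, L=5
Step 2: N_Z=2, N_D=3, N_C=2, L=7


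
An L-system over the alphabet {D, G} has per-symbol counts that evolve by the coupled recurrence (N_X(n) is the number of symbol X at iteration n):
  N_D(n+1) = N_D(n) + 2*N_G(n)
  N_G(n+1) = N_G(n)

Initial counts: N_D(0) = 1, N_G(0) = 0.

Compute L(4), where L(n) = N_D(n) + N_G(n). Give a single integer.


Step 0: N_D=1, N_G=0, L=1
Step 1: N_D=1, N_G=0, L=1
Step 2: N_D=1, N_G=0, L=1
Step 3: N_D=1, N_G=0, L=1
Step 4: N_D=1, N_G=0, L=1

Answer: 1


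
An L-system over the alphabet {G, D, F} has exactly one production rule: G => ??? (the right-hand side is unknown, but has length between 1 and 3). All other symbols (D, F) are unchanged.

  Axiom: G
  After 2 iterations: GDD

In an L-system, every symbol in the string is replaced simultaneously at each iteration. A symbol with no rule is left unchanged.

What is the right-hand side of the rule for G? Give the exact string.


Answer: GD

Derivation:
Trying G => GD:
  Step 0: G
  Step 1: GD
  Step 2: GDD
Matches the given result.


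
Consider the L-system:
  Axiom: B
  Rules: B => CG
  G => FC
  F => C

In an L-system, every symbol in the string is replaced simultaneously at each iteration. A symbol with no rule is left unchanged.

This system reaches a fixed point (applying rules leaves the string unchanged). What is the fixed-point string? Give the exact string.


Step 0: B
Step 1: CG
Step 2: CFC
Step 3: CCC
Step 4: CCC  (unchanged — fixed point at step 3)

Answer: CCC


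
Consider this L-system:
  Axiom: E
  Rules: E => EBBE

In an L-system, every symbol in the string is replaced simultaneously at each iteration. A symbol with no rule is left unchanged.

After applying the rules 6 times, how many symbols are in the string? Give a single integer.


Answer: 190

Derivation:
Step 0: length = 1
Step 1: length = 4
Step 2: length = 10
Step 3: length = 22
Step 4: length = 46
Step 5: length = 94
Step 6: length = 190


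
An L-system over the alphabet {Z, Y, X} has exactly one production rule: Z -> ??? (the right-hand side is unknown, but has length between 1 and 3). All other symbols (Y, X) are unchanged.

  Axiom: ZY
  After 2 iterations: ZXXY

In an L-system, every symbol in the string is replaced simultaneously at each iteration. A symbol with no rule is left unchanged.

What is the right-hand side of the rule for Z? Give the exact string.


Answer: ZX

Derivation:
Trying Z -> ZX:
  Step 0: ZY
  Step 1: ZXY
  Step 2: ZXXY
Matches the given result.


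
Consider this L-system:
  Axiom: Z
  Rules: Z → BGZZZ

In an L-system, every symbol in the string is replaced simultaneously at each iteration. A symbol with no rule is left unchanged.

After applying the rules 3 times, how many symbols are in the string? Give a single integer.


Step 0: length = 1
Step 1: length = 5
Step 2: length = 17
Step 3: length = 53

Answer: 53


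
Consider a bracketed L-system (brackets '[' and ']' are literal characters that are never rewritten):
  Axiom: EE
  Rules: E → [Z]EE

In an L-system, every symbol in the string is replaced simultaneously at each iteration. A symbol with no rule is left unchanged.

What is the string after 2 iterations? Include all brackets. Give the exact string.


Answer: [Z][Z]EE[Z]EE[Z][Z]EE[Z]EE

Derivation:
Step 0: EE
Step 1: [Z]EE[Z]EE
Step 2: [Z][Z]EE[Z]EE[Z][Z]EE[Z]EE


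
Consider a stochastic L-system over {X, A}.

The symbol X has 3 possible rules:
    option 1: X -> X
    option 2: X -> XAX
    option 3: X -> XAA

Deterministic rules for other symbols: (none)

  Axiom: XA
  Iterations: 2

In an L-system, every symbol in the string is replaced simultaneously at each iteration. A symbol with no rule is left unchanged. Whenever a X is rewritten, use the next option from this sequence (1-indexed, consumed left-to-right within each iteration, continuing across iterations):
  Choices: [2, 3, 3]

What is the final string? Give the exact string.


Step 0: XA
Step 1: XAXA  (used choices [2])
Step 2: XAAAXAAA  (used choices [3, 3])

Answer: XAAAXAAA
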